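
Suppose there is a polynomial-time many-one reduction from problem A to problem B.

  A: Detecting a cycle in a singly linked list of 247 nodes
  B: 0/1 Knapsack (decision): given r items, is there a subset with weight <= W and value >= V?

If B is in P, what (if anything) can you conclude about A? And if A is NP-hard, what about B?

A poly-time reduction A <=_p B means any A-instance can be transformed to a B-instance in poly time.
If B is in P: compose the reduction with B's poly-time algorithm to solve A in poly time, so A is in P.
If A is NP-hard: every NP problem reduces to A, which reduces to B; composing reductions, every NP problem reduces to B, so B is NP-hard.
(Here in fact A is P and B is NP-complete.)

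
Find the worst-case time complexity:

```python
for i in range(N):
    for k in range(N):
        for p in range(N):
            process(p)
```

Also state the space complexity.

Time complexity: O(n^3).
Space complexity: O(1).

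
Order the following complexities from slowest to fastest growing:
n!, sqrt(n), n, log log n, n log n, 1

Ordered by growth rate: 1 < log log n < sqrt(n) < n < n log n < n!.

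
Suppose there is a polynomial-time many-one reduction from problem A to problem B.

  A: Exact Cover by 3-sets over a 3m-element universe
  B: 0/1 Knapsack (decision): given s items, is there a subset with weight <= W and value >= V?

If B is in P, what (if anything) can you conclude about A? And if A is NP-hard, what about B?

A poly-time reduction A <=_p B means any A-instance can be transformed to a B-instance in poly time.
If B is in P: compose the reduction with B's poly-time algorithm to solve A in poly time, so A is in P.
If A is NP-hard: every NP problem reduces to A, which reduces to B; composing reductions, every NP problem reduces to B, so B is NP-hard.
(Here in fact A is NP-complete and B is NP-complete.)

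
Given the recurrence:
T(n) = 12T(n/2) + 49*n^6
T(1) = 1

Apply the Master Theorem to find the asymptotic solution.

a=12, b=2, f(n)=49*n^6. log_2(12) = 3.585 < 6. Case 3: T(n) = O(n^6).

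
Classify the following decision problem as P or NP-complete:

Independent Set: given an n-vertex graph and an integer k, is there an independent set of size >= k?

This problem is NP-complete: complement of Clique (with k part of the input).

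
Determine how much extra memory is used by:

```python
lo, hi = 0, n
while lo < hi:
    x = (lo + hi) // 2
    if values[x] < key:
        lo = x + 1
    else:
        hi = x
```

Space complexity: O(1).
Only a constant amount of auxiliary storage is used; nothing grows with n.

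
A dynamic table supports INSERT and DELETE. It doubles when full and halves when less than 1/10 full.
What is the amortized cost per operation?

Using potential function Phi = |2*num_items - table_size| when load > 1/2, and Phi = table_size/2 - num_items otherwise. The gap of 1/10 vs 1/2 for shrinking prevents thrashing. Both insert and delete have O(1) amortized cost.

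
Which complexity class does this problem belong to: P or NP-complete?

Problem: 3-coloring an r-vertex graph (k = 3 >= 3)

This problem is NP-complete: graph k-coloring for k>=3 is NP-complete by reduction from 3-SAT.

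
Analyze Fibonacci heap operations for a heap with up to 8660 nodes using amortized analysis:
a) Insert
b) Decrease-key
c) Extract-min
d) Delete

Fibonacci heaps use lazy consolidation. Potential function Phi = t + 2m (t = number of trees, m = marked nodes).
- Insert: O(1) actual, Delta Phi = +1 (one new tree) => O(1) amortized.
- Decrease-key: with c cascading cuts, actual cost is O(c); Delta Phi <= c - 2(c-1) + 2 = 4 - c (c new trees; >= c-1 marks cleared; <= 1 new mark). Amortized O(c) + (4 - c) = O(1).
- Extract-min: O(D(n) + t) actual; consolidation drops t to <= D(n)+1, so Delta Phi pays for the t term. D(n) = O(log n) for n = 8660 => O(log n) amortized.
- Delete: decrease-key to -inf then extract-min = O(log n).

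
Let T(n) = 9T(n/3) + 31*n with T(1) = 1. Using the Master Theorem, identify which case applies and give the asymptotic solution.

a=9, b=3, f(n)=31*n.
log_3(9) = 2 > 1.
Since f(n) = O(n^1) is polynomially smaller than n^2, Case 1 applies.
T(n) = Theta(n^2).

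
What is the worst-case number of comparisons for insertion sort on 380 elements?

Insertion sort on reverse-sorted input: 1 + 2 + ... + (380-1) = 72010 comparisons.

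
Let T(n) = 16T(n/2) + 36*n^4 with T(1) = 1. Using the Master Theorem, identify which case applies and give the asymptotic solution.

a=16, b=2, f(n)=36*n^4.
log_2(16) = 4, so n^(log_b(a)) = n^4.
f(n) = Theta(n^4), so Case 2 applies.
T(n) = Theta(n^4 log n).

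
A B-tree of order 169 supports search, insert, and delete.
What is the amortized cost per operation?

B-tree of order 169 has height O(log_169 n). Each operation traverses the tree height. Splits during insert and merges during delete are O(1) each and occur at most once per level. Total cost per operation: O(log_169 n).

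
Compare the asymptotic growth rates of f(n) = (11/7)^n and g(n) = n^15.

f(n) = (11/7)^n grows faster: (11/7)^n is exponential with base 11/7 > 1, dominating every polynomial.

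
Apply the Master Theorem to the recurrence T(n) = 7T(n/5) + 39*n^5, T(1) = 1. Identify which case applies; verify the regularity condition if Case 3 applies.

a=7, b=5, f(n)=39*n^5.
log_5(7) = 1.209 < 5.
f(n) = Omega(n^(1.209+epsilon)) for some epsilon > 0, so Case 3 is the candidate.
Regularity: a*f(n/b) = 7*39*(n/5)^5 = (7/3125)*39*n^5 <= c*f(n) with c = 7/3125 < 1. Satisfied.
Case 3: T(n) = Theta(n^5).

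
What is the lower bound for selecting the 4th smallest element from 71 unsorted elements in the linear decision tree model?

Selecting the 4th smallest of 71 elements requires Omega(n) comparisons. Every element must be compared at least once. The BFPRT algorithm achieves O(n), making this tight.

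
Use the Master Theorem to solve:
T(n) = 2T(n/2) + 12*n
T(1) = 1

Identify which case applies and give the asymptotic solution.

a=2, b=2, f(n)=12*n.
log_2(2) = 1, so n^(log_b(a)) = n.
f(n) = Theta(n), so Case 2 applies.
T(n) = Theta(n log n).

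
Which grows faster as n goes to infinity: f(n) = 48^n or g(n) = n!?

g(n) = n! grows faster: n!/48^n -> infinity by Stirling.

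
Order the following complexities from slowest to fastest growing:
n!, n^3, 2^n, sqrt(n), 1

Ordered by growth rate: 1 < sqrt(n) < n^3 < 2^n < n!.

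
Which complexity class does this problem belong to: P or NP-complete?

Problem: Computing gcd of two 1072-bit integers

This problem is in P: the Euclidean algorithm runs in polynomial time in the bit-length.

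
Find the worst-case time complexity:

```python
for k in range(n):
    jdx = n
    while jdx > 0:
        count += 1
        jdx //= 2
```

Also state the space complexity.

Time complexity: O(n log n).
Space complexity: O(1).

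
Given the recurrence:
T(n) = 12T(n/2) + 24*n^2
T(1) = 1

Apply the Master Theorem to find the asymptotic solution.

a=12, b=2, f(n)=24*n^2. log_2(12) = 3.585. Case 1 of Master Theorem: T(n) = O(n^3.585).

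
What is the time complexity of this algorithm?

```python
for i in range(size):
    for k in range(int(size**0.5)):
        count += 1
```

Time complexity: O(n * sqrt(n)).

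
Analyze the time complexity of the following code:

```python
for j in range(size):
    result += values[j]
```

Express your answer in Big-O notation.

Time complexity: O(n).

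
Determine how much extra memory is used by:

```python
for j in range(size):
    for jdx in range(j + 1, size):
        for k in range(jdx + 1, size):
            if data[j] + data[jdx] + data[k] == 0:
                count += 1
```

Space complexity: O(1).
Only a constant amount of auxiliary storage is used; nothing grows with n.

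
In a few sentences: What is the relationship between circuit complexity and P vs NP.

A language is in P iff it has polynomial-size uniform circuit families. P/poly contains all languages decidable by polynomial-size circuits (even non-uniform). If NP is not in P/poly, then P != NP. Proving super-polynomial circuit lower bounds for an NP problem would separate P from NP.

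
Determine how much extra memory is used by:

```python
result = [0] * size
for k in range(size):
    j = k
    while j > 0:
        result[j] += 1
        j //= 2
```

Space complexity: O(n).
Auxiliary storage grows linearly with the input size n in the worst case.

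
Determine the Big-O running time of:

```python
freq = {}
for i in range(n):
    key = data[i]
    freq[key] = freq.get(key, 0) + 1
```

Time complexity: O(n).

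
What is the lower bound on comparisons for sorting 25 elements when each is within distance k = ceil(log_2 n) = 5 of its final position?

Partition the 25 positions into floor(n/k) blocks of k = 5 consecutive positions; any permutation within a block keeps every element within k of its final position, so there are at least (k!)^(n/k) distinguishable inputs. Lower bound: log_2((k!)^(n/k)) = (n/k) * log_2(k!) = Theta(n log k); with k = ceil(log_2 n), this is Omega(n log log n).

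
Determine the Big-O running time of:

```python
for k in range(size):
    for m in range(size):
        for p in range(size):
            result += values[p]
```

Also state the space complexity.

Time complexity: O(n^3).
Space complexity: O(1).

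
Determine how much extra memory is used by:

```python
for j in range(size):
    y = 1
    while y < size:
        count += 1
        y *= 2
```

Space complexity: O(1).
Only a constant amount of auxiliary storage is used; nothing grows with n.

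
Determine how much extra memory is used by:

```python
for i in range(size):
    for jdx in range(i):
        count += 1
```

Space complexity: O(1).
Only a constant amount of auxiliary storage is used; nothing grows with n.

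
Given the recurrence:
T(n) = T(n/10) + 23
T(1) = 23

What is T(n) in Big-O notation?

Each step divides n by 10 and adds 23. After log_10(n) steps, T(n) = O(log n).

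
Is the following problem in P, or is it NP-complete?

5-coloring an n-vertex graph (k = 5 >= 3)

This problem is NP-complete: graph k-coloring for k>=3 is NP-complete by reduction from 3-SAT.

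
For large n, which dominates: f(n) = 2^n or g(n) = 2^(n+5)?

f(n) = 2^n and g(n) = 2^(n+5) are Theta of each other: 2^(n+5) = 2^5 * 2^n = Theta(2^n).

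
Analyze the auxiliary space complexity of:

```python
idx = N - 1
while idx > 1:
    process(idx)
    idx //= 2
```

Space complexity: O(1).
Only a constant amount of auxiliary storage is used; nothing grows with n.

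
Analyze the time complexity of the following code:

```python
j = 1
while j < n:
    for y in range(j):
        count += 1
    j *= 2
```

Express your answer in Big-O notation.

Time complexity: O(n).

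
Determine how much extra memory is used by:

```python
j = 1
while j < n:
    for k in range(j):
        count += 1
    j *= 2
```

Space complexity: O(1).
Only a constant amount of auxiliary storage is used; nothing grows with n.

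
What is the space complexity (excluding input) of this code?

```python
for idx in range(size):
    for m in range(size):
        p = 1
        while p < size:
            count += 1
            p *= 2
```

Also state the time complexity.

Space complexity: O(1).
Only a constant amount of auxiliary storage is used; nothing grows with n.
Time complexity: O(n^2 log n).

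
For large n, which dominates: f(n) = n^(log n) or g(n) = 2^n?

g(n) = 2^n grows faster: take logs: log(n^(log n)) = (log n)^2, log(2^n) = n log 2; n dominates (log n)^2.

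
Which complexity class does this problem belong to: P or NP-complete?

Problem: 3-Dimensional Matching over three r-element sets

This problem is NP-complete: one of Karp's 21 NP-complete problems.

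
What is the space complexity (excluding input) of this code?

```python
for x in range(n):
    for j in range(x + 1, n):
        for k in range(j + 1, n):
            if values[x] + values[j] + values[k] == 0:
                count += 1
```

Space complexity: O(1).
Only a constant amount of auxiliary storage is used; nothing grows with n.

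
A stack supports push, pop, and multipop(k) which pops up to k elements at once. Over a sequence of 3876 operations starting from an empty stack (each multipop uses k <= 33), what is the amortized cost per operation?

Each element is pushed exactly once and popped at most once (whether by pop or as part of a multipop). So the total number of individual pops over the whole sequence is at most the number of pushes, which is at most 3876. Total work <= 2 * 3876, hence O(1) amortized per operation.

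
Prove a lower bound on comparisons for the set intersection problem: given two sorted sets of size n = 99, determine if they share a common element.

For two sorted arrays of size n = 99, any correct algorithm must examine Omega(n) elements. If fewer are examined, an adversary places a common element in an unexamined gap. A merge-based scan achieves O(n), so the bound is tight.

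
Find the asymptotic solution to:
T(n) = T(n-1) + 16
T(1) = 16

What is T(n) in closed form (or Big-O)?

Unrolling: T(n) = T(n-1) + 16 = T(n-2) + 2*16 = ... = T(1) + (n-1)*16 = 16 + (n-1)*16 = 16n.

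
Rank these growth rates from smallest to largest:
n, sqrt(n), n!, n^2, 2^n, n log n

Ordered by growth rate: sqrt(n) < n < n log n < n^2 < 2^n < n!.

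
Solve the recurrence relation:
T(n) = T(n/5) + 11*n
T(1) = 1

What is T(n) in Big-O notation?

Geometric series: 11*n*(1 + 1/5 + 1/5^2 + ...) = O(n). T(n) = O(n).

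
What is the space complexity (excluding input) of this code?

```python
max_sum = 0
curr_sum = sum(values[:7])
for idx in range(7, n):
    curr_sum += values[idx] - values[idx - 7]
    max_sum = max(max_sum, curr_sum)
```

Space complexity: O(1).
Only a constant amount of auxiliary storage is used; nothing grows with n.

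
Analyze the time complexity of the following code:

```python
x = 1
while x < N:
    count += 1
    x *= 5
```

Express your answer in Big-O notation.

Time complexity: O(log n).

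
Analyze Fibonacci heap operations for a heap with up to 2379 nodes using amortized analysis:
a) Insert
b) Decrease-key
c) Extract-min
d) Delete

Fibonacci heaps use lazy consolidation. Potential function Phi = t + 2m (t = number of trees, m = marked nodes).
- Insert: O(1) actual, Delta Phi = +1 (one new tree) => O(1) amortized.
- Decrease-key: with c cascading cuts, actual cost is O(c); Delta Phi <= c - 2(c-1) + 2 = 4 - c (c new trees; >= c-1 marks cleared; <= 1 new mark). Amortized O(c) + (4 - c) = O(1).
- Extract-min: O(D(n) + t) actual; consolidation drops t to <= D(n)+1, so Delta Phi pays for the t term. D(n) = O(log n) for n = 2379 => O(log n) amortized.
- Delete: decrease-key to -inf then extract-min = O(log n).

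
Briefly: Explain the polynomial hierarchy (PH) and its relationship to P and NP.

The polynomial hierarchy is a tower of complexity classes: Sigma_0^P = Pi_0^P = P, Sigma_1^P = NP, Pi_1^P = co-NP, and Sigma_{k+1}^P = NP^{Sigma_k^P}. PH is contained in PSPACE. If any level collapses (Sigma_k = Pi_k), the entire hierarchy collapses to that level.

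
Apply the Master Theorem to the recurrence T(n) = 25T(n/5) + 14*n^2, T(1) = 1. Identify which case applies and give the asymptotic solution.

a=25, b=5, f(n)=14*n^2.
log_5(25) = 2, so n^(log_b(a)) = n^2.
f(n) = Theta(n^2), so Case 2 applies.
T(n) = Theta(n^2 log n).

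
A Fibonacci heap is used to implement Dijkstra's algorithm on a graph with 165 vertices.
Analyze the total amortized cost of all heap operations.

Dijkstra performs 165 insert, 165 extract-min, and at most E decrease-key operations. With Fibonacci heap: insert O(1) amortized, extract-min O(log n) amortized, decrease-key O(1) amortized. Total with n = 165: O(n * 1 + n * log n + E * 1) = O(n log n + E).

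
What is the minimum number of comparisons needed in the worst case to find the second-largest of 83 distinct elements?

Lower bound: finding the max needs 83-1 comparisons. By the adversary weight-doubling argument, the max must personally win >= ceil(log_2(83)) = 7 comparisons; the 2nd-largest is among those 7 losers, needing 7-1 more comparisons. Total >= 83-1 + 7-1 = 88. A balanced knockout tournament achieves this.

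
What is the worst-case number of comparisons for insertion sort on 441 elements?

Insertion sort on reverse-sorted input: 1 + 2 + ... + (441-1) = 97020 comparisons.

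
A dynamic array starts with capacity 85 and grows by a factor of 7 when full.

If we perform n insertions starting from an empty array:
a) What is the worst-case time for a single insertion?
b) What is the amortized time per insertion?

(a) Worst-case single insertion: O(n) -- when the array is full at capacity c, the resize copies all c elements, and c can be Theta(n).
(b) Resizes happen at sizes 85, 595, 4165, ... Total copy cost for n insertions: 85 + 595 + ... = O(n) (geometric series with ratio 1/7). Amortized cost per insertion: O(n)/n = O(1).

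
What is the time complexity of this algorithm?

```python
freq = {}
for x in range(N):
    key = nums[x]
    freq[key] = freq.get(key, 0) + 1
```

Time complexity: O(n).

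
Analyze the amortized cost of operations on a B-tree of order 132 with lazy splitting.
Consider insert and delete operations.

In a B-tree of order 132, a node splits when it has 132 keys. With lazy splitting, we use potential Phi = number of full nodes + number of near-empty nodes. Each split costs O(1) but reduces potential. Between splits, at least 66 insertions must occur in that node. Amortized structural cost is O(1) per operation, plus O(log_132 n) traversal.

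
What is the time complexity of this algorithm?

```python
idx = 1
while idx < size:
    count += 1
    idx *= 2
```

Time complexity: O(log n).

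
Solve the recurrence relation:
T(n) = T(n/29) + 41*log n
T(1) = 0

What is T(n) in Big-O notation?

Each of the log_29(n) levels adds O(log n). T(n) = O(log^2 n).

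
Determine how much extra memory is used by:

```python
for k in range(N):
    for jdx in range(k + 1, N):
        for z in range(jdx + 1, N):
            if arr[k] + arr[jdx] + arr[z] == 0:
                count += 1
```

Space complexity: O(1).
Only a constant amount of auxiliary storage is used; nothing grows with n.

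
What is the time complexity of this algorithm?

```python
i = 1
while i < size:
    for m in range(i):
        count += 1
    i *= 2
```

Time complexity: O(n).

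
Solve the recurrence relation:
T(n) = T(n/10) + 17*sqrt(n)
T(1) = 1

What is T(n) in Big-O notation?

Each level contributes sqrt(n/10^k). Geometric series with ratio 1/sqrt(10) < 1 sums to O(sqrt(n)).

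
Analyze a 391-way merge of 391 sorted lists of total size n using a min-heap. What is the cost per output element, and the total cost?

Maintain a min-heap of size 391 holding the current head of each list. Each output step does one extract-min (O(log 391)) and one insert of that list's next element (O(log 391)). Each of the n elements passes through the heap exactly once, so the total cost is O(n log 391), i.e. O(log 391) per output element.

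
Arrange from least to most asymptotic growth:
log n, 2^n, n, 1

Ordered by growth rate: 1 < log n < n < 2^n.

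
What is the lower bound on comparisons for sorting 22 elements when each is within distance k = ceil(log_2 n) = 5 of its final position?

Partition the 22 positions into floor(n/k) blocks of k = 5 consecutive positions; any permutation within a block keeps every element within k of its final position, so there are at least (k!)^(n/k) distinguishable inputs. Lower bound: log_2((k!)^(n/k)) = (n/k) * log_2(k!) = Theta(n log k); with k = ceil(log_2 n), this is Omega(n log log n).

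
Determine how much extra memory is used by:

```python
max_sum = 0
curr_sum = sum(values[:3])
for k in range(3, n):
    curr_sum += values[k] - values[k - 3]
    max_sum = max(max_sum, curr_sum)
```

Space complexity: O(1).
Only a constant amount of auxiliary storage is used; nothing grows with n.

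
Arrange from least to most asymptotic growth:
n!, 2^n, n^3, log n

Ordered by growth rate: log n < n^3 < 2^n < n!.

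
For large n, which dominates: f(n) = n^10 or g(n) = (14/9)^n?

g(n) = (14/9)^n grows faster: (14/9)^n is exponential with base 14/9 > 1, dominating every polynomial.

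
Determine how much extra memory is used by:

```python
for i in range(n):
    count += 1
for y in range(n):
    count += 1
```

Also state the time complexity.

Space complexity: O(1).
Only a constant amount of auxiliary storage is used; nothing grows with n.
Time complexity: O(n).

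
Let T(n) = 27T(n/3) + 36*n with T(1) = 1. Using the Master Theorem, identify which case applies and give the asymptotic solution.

a=27, b=3, f(n)=36*n.
log_3(27) = 3 > 1.
Since f(n) = O(n^1) is polynomially smaller than n^3, Case 1 applies.
T(n) = Theta(n^3).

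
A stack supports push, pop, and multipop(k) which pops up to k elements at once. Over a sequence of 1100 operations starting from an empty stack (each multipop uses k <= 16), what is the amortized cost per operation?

Each element is pushed exactly once and popped at most once (whether by pop or as part of a multipop). So the total number of individual pops over the whole sequence is at most the number of pushes, which is at most 1100. Total work <= 2 * 1100, hence O(1) amortized per operation.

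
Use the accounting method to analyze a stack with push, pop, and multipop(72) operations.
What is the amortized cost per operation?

Assign 2 credits per push (1 for the push, 1 saved for a future pop). Each pop or element popped by multipop(72) uses 1 saved credit. Total credits never go negative, so amortized cost is O(1).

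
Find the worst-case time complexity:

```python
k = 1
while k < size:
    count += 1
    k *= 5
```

Time complexity: O(log n).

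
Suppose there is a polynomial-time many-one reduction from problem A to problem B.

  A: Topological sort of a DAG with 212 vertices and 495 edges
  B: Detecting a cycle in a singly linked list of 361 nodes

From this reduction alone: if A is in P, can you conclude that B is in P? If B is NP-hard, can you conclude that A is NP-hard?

A poly-time reduction A <=_p B transfers tractability DOWN (B easy => A easy) and hardness UP (A hard => B hard), not the reverse.
From A in P, the reduction alone does NOT give B in P: any problem in P trivially reduces to SAT, yet SAT is not known to be in P.
From B NP-hard, the reduction alone does NOT give A NP-hard: again, easy problems reduce to hard ones.
(Here in fact A is P and B is P.)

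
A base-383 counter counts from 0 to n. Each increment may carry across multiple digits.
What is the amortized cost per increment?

Digit at position i changes every 383^i increments. Total digit changes over n increments: n * 383/(383-1) = O(n). Amortized: O(1).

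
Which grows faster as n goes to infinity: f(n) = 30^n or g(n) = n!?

g(n) = n! grows faster: n!/30^n -> infinity by Stirling.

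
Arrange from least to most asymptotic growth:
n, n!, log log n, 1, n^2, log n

Ordered by growth rate: 1 < log log n < log n < n < n^2 < n!.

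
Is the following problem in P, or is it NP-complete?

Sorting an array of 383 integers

This problem is in P: merge sort runs in O(n log n).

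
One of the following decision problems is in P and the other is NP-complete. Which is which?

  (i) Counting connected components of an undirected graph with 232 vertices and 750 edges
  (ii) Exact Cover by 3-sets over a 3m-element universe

(i) is P: BFS/DFS visits each vertex and edge once: O(V+E).
(ii) is NP-complete: one of Karp's 21 NP-complete problems.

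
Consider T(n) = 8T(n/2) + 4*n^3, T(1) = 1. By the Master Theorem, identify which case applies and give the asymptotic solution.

a=8, b=2, f(n)=4*n^3.
log_2(8) = 3, so n^(log_b(a)) = n^3.
f(n) = Theta(n^3), so Case 2 applies.
T(n) = Theta(n^3 log n).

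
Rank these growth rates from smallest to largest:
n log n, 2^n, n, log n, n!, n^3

Ordered by growth rate: log n < n < n log n < n^3 < 2^n < n!.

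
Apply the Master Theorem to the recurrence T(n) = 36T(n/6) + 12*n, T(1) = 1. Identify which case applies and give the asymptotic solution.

a=36, b=6, f(n)=12*n.
log_6(36) = 2 > 1.
Since f(n) = O(n^1) is polynomially smaller than n^2, Case 1 applies.
T(n) = Theta(n^2).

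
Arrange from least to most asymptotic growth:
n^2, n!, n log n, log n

Ordered by growth rate: log n < n log n < n^2 < n!.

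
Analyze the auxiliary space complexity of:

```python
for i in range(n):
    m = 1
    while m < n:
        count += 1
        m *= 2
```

Space complexity: O(1).
Only a constant amount of auxiliary storage is used; nothing grows with n.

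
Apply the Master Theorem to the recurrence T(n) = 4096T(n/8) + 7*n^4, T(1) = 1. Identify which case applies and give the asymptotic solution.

a=4096, b=8, f(n)=7*n^4.
log_8(4096) = 4, so n^(log_b(a)) = n^4.
f(n) = Theta(n^4), so Case 2 applies.
T(n) = Theta(n^4 log n).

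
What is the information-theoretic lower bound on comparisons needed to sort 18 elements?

There are 18! = 6402373705728000 possible orderings. Each comparison gives 1 bit. We need at least ceil(log_2(6402373705728000)) = 53 comparisons.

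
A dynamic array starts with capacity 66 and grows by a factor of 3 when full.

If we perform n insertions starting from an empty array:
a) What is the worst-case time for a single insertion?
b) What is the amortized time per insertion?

(a) Worst-case single insertion: O(n) -- when the array is full at capacity c, the resize copies all c elements, and c can be Theta(n).
(b) Resizes happen at sizes 66, 198, 594, ... Total copy cost for n insertions: 66 + 198 + ... = O(n) (geometric series with ratio 1/3). Amortized cost per insertion: O(n)/n = O(1).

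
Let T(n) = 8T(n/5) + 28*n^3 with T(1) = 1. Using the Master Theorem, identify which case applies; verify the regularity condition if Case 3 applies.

a=8, b=5, f(n)=28*n^3.
log_5(8) = 1.292 < 3.
f(n) = Omega(n^(1.292+epsilon)) for some epsilon > 0, so Case 3 is the candidate.
Regularity: a*f(n/b) = 8*28*(n/5)^3 = (8/125)*28*n^3 <= c*f(n) with c = 8/125 < 1. Satisfied.
Case 3: T(n) = Theta(n^3).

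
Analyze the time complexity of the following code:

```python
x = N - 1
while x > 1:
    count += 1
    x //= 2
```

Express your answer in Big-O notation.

Time complexity: O(log n).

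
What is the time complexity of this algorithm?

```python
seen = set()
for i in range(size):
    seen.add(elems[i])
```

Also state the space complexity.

Time complexity: O(n).
Space complexity: O(n).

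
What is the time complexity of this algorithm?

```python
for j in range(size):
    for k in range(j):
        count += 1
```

Time complexity: O(n^2).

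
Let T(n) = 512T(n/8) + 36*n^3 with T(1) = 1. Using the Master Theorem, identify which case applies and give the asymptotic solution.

a=512, b=8, f(n)=36*n^3.
log_8(512) = 3, so n^(log_b(a)) = n^3.
f(n) = Theta(n^3), so Case 2 applies.
T(n) = Theta(n^3 log n).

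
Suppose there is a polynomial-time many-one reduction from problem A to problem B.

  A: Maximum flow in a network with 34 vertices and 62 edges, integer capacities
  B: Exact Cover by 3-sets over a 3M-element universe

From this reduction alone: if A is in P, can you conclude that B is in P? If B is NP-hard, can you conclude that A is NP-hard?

A poly-time reduction A <=_p B transfers tractability DOWN (B easy => A easy) and hardness UP (A hard => B hard), not the reverse.
From A in P, the reduction alone does NOT give B in P: any problem in P trivially reduces to SAT, yet SAT is not known to be in P.
From B NP-hard, the reduction alone does NOT give A NP-hard: again, easy problems reduce to hard ones.
(Here in fact A is P and B is NP-complete.)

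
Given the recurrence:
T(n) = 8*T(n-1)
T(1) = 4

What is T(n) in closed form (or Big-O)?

Each step multiplies by 8. T(n) = T(1)*8^(n-1) = 4*8^(n-1).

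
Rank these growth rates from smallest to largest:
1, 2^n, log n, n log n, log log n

Ordered by growth rate: 1 < log log n < log n < n log n < 2^n.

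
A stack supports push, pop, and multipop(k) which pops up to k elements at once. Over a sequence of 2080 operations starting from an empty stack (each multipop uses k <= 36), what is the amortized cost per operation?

Each element is pushed exactly once and popped at most once (whether by pop or as part of a multipop). So the total number of individual pops over the whole sequence is at most the number of pushes, which is at most 2080. Total work <= 2 * 2080, hence O(1) amortized per operation.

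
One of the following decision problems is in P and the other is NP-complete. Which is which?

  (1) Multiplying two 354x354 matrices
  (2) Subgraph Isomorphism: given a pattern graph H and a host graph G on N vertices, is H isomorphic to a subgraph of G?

(1) is P: the schoolbook algorithm runs in O(n^3).
(2) is NP-complete: generalizes Clique and Hamiltonian Path (pattern size is part of the input).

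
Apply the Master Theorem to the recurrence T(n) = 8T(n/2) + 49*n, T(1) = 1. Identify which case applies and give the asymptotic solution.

a=8, b=2, f(n)=49*n.
log_2(8) = 3 > 1.
Since f(n) = O(n^1) is polynomially smaller than n^3, Case 1 applies.
T(n) = Theta(n^3).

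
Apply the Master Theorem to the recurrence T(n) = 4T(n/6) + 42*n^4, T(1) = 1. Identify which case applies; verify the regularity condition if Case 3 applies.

a=4, b=6, f(n)=42*n^4.
log_6(4) = 0.7737 < 4.
f(n) = Omega(n^(0.7737+epsilon)) for some epsilon > 0, so Case 3 is the candidate.
Regularity: a*f(n/b) = 4*42*(n/6)^4 = (4/1296)*42*n^4 <= c*f(n) with c = 4/1296 < 1. Satisfied.
Case 3: T(n) = Theta(n^4).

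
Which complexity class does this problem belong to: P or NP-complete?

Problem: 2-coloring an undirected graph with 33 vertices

This problem is in P: 2-coloring is bipartiteness testing via BFS, O(V+E).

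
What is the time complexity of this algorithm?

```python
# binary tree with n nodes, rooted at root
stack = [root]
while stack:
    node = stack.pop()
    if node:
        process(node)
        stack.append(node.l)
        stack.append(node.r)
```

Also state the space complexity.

Time complexity: O(n).
Space complexity: O(n).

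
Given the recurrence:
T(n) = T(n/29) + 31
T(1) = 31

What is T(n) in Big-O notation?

Each step divides n by 29 and adds 31. After log_29(n) steps, T(n) = O(log n).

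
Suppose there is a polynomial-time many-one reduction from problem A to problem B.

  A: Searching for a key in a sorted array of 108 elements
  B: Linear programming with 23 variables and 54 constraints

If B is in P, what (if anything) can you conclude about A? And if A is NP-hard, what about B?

A poly-time reduction A <=_p B means any A-instance can be transformed to a B-instance in poly time.
If B is in P: compose the reduction with B's poly-time algorithm to solve A in poly time, so A is in P.
If A is NP-hard: every NP problem reduces to A, which reduces to B; composing reductions, every NP problem reduces to B, so B is NP-hard.
(Here in fact A is P and B is P.)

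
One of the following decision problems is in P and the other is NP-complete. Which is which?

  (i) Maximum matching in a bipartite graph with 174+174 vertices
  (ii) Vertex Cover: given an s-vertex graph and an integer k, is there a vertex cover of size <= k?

(i) is P: Hopcroft-Karp runs in O(E sqrt(V)).
(ii) is NP-complete: one of Karp's 21 NP-complete problems (with k part of the input; for any fixed constant k it is in P).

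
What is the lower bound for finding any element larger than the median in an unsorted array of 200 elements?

To find an element larger than the median of 200 elements, we must see Omega(n) elements. Without seeing enough elements, an adversary can make any unseen element the median.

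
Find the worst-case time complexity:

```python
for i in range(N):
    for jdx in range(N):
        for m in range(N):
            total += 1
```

Time complexity: O(n^3).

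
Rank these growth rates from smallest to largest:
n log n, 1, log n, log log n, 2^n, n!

Ordered by growth rate: 1 < log log n < log n < n log n < 2^n < n!.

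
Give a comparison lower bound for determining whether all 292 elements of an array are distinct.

In the algebraic decision-tree model, the YES region for element distinctness on 292 elements has 292! connected components (one per ordering). Ben-Or's theorem then gives a lower bound of Omega(log(n!)) = Omega(n log n).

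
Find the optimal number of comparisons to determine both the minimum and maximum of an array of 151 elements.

Naive approach: 300 comparisons (150 for max + 150 for min).
Optimal: Compare elements in pairs first (floor(n/2) = 75 comparisons), then find max among winners and min among losers (75 comparisons each).
Total: ceil(3n/2) - 2 = 225 comparisons. An adversary argument shows this is also a lower bound.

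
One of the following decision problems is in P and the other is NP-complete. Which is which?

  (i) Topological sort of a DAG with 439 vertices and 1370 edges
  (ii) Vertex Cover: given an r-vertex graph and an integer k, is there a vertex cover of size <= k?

(i) is P: DFS-based topological sort runs in O(V+E).
(ii) is NP-complete: one of Karp's 21 NP-complete problems (with k part of the input; for any fixed constant k it is in P).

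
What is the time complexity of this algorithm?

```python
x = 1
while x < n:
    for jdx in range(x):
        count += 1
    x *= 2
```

Time complexity: O(n).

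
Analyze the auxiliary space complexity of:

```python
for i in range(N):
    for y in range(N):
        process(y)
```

Space complexity: O(1).
Only a constant amount of auxiliary storage is used; nothing grows with n.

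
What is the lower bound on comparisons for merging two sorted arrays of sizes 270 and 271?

Adversary argument: with sizes 270 and 271 (differing by at most 1), interleave the two arrays so that every consecutive pair in the output comes from different inputs. Then each of the 540 adjacent output pairs must be directly compared, or the algorithm cannot determine their relative order. So 540 comparisons are necessary; standard merge achieves this.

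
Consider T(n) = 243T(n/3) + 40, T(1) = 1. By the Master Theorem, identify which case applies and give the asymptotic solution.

a=243, b=3, f(n)=40.
log_3(243) = 5 > 0.
Since f(n) = O(n^0) is polynomially smaller than n^5, Case 1 applies.
T(n) = Theta(n^5).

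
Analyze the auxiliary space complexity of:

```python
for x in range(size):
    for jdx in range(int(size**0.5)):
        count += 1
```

Space complexity: O(1).
Only a constant amount of auxiliary storage is used; nothing grows with n.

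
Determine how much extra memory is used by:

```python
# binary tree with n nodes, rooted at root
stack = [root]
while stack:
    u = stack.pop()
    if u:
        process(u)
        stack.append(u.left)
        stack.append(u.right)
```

Space complexity: O(n).
Auxiliary storage grows linearly with the input size n in the worst case.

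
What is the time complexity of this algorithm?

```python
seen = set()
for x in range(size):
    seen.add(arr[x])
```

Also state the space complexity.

Time complexity: O(n).
Space complexity: O(n).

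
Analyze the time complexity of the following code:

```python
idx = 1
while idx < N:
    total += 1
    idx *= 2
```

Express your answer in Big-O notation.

Time complexity: O(log n).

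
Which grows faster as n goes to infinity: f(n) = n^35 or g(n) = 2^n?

g(n) = 2^n grows faster: any exponential with base > 1 dominates every polynomial.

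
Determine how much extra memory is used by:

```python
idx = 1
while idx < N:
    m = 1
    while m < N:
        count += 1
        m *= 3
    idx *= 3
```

Space complexity: O(1).
Only a constant amount of auxiliary storage is used; nothing grows with n.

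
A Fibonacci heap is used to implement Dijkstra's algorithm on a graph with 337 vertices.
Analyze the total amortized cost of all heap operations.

Dijkstra performs 337 insert, 337 extract-min, and at most E decrease-key operations. With Fibonacci heap: insert O(1) amortized, extract-min O(log n) amortized, decrease-key O(1) amortized. Total with n = 337: O(n * 1 + n * log n + E * 1) = O(n log n + E).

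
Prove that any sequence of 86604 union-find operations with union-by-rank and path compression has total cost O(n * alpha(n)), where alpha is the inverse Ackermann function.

Using Tarjan's analysis with rank-based potential function. Union-by-rank keeps tree height O(log n). Path compression flattens paths during find. For n = 86604 operations, total cost is O(n * alpha(n)), effectively O(n) since alpha grows incredibly slowly.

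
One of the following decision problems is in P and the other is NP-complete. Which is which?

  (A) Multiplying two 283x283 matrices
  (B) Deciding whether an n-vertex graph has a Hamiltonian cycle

(A) is P: the schoolbook algorithm runs in O(n^3).
(B) is NP-complete: one of Karp's 21 NP-complete problems.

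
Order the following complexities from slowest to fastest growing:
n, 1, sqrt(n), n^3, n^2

Ordered by growth rate: 1 < sqrt(n) < n < n^2 < n^3.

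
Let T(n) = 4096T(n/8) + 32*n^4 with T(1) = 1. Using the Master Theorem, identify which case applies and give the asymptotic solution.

a=4096, b=8, f(n)=32*n^4.
log_8(4096) = 4, so n^(log_b(a)) = n^4.
f(n) = Theta(n^4), so Case 2 applies.
T(n) = Theta(n^4 log n).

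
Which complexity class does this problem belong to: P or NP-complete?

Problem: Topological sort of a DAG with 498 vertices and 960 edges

This problem is in P: DFS-based topological sort runs in O(V+E).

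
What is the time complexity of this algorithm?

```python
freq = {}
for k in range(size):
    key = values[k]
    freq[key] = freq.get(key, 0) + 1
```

Time complexity: O(n).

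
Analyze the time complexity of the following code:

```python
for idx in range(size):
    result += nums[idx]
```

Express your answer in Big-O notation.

Time complexity: O(n).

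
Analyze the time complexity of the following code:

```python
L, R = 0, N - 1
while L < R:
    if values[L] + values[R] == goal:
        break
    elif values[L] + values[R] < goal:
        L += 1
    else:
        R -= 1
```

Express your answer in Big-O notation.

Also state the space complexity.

Time complexity: O(n).
Space complexity: O(1).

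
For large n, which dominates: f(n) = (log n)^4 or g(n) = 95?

f(n) = (log n)^4 grows faster: any unbounded function dominates a constant.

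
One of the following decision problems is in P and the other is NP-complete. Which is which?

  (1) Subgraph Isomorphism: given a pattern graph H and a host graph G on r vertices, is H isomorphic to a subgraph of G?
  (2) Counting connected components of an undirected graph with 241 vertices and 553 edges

(1) is NP-complete: generalizes Clique and Hamiltonian Path (pattern size is part of the input).
(2) is P: BFS/DFS visits each vertex and edge once: O(V+E).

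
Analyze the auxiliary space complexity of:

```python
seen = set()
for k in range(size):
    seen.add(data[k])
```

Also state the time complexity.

Space complexity: O(n).
Auxiliary storage grows linearly with the input size n in the worst case.
Time complexity: O(n).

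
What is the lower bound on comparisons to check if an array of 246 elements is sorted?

To verify 246 elements are sorted, we must compare each consecutive pair. Skipping any pair allows an adversary to swap them. Therefore 245 comparisons are necessary and sufficient.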